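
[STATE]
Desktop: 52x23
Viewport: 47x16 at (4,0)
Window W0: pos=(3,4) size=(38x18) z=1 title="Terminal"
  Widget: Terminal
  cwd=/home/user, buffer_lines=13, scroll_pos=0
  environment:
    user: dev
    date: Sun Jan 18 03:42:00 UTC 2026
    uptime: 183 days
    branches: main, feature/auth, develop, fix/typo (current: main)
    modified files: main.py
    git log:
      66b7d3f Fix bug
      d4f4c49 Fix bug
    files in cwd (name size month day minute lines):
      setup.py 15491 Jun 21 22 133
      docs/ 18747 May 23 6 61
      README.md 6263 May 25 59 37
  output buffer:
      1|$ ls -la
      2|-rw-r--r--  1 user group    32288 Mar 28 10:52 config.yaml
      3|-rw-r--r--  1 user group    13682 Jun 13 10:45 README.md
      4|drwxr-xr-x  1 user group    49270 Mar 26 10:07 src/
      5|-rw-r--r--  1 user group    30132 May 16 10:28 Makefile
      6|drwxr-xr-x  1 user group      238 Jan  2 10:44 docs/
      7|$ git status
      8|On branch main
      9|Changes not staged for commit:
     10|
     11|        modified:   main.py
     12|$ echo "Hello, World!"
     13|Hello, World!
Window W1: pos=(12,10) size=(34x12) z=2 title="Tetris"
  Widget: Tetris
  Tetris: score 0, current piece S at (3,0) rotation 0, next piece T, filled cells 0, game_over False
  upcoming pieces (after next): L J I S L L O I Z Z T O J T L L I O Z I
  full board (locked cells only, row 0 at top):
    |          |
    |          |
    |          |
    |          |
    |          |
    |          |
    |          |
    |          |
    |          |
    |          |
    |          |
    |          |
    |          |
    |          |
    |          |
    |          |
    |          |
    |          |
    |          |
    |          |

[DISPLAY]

                                               
                                               
                                               
                                               
━━━━━━━━━━━━━━━━━━━━━━━━━━━━━━━━━━━━┓          
 Terminal                           ┃          
────────────────────────────────────┨          
$ ls -la                            ┃          
-rw-r--r--  1 user group    32288 Ma┃          
-rw-r--r--  1 user group    13682 Ju┃          
drwxr-xr┏━━━━━━━━━━━━━━━━━━━━━━━━━━━━━━━━┓     
-rw-r--r┃ Tetris                         ┃     
drwxr-xr┠────────────────────────────────┨     
$ git st┃          │Next:                ┃     
On branc┃          │ ▒                   ┃     
Changes ┃          │▒▒▒                  ┃     


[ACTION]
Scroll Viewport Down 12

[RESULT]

$ ls -la                            ┃          
-rw-r--r--  1 user group    32288 Ma┃          
-rw-r--r--  1 user group    13682 Ju┃          
drwxr-xr┏━━━━━━━━━━━━━━━━━━━━━━━━━━━━━━━━┓     
-rw-r--r┃ Tetris                         ┃     
drwxr-xr┠────────────────────────────────┨     
$ git st┃          │Next:                ┃     
On branc┃          │ ▒                   ┃     
Changes ┃          │▒▒▒                  ┃     
        ┃          │                     ┃     
        ┃          │                     ┃     
$ echo "┃          │                     ┃     
Hello, W┃          │Score:               ┃     
$ █     ┃          │0                    ┃     
━━━━━━━━┗━━━━━━━━━━━━━━━━━━━━━━━━━━━━━━━━┛     
                                               


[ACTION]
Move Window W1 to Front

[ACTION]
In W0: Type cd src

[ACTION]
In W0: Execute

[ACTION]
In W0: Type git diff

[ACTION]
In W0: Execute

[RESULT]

                                    ┃          
        modified:   main.py         ┃          
$ echo "Hello, World!"              ┃          
Hello, W┏━━━━━━━━━━━━━━━━━━━━━━━━━━━━━━━━┓     
$ cd src┃ Tetris                         ┃     
        ┠────────────────────────────────┨     
$ git di┃          │Next:                ┃     
diff --g┃          │ ▒                   ┃     
--- a/ma┃          │▒▒▒                  ┃     
+++ b/ma┃          │                     ┃     
@@ -1,3 ┃          │                     ┃     
+# updat┃          │                     ┃     
 import ┃          │Score:               ┃     
$ █     ┃          │0                    ┃     
━━━━━━━━┗━━━━━━━━━━━━━━━━━━━━━━━━━━━━━━━━┛     
                                               


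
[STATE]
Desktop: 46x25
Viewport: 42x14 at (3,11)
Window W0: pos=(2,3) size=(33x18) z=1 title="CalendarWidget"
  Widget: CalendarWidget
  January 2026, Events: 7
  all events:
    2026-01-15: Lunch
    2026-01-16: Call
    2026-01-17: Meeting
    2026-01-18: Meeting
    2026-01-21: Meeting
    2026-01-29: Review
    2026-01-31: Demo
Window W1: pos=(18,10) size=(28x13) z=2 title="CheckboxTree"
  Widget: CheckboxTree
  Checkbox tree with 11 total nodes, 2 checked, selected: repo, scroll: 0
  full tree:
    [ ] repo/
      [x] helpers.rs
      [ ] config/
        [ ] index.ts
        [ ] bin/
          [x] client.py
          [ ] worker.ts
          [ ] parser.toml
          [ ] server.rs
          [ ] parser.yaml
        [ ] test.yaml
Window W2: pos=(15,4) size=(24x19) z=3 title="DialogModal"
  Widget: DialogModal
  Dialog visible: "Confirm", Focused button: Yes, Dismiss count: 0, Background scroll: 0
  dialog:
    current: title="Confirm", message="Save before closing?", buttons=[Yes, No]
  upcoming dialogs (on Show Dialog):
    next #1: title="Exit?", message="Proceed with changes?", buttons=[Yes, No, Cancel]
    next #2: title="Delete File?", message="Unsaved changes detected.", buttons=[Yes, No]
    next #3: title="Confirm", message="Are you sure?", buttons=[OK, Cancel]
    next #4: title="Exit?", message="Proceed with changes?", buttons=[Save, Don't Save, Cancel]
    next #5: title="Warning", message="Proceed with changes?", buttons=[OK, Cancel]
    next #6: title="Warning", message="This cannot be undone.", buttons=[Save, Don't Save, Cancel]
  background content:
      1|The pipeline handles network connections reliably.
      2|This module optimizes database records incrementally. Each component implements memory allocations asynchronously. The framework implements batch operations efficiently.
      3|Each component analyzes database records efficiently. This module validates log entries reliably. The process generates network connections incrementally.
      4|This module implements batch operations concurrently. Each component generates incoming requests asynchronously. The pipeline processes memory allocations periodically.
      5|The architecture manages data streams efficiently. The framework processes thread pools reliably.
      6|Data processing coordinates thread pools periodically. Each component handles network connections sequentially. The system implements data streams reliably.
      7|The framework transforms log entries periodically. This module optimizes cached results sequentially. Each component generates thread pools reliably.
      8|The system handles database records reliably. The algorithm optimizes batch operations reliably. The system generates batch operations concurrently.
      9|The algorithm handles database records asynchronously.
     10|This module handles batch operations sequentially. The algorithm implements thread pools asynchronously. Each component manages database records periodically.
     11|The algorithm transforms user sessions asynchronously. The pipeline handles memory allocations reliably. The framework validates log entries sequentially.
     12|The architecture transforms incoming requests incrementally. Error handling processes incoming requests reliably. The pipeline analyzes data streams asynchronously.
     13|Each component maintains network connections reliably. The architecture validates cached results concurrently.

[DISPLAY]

19 20 21* 22┃The architecture manag┃      
26 27 28 29*┃Da┌────────────────┐di┃──────
            ┃Th│    Confirm     │or┃      
            ┃Th│Save before clos│at┃      
            ┃Th│   [Yes]  No    │s ┃      
            ┃Th└────────────────┘ba┃      
            ┃The algorithm transfor┃      
            ┃The architecture trans┃      
            ┃Each component maintai┃      
━━━━━━━━━━━━┃                      ┃ml    
            ┃                      ┃      
            ┗━━━━━━━━━━━━━━━━━━━━━━┛━━━━━━
                                          
                                          


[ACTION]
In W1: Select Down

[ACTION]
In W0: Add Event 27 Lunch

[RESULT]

19 20 21* 22┃The architecture manag┃      
26 27* 28 29┃Da┌────────────────┐di┃──────
            ┃Th│    Confirm     │or┃      
            ┃Th│Save before clos│at┃      
            ┃Th│   [Yes]  No    │s ┃      
            ┃Th└────────────────┘ba┃      
            ┃The algorithm transfor┃      
            ┃The architecture trans┃      
            ┃Each component maintai┃      
━━━━━━━━━━━━┃                      ┃ml    
            ┃                      ┃      
            ┗━━━━━━━━━━━━━━━━━━━━━━┛━━━━━━
                                          
                                          


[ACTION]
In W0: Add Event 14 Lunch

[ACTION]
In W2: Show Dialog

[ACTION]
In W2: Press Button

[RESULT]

19 20 21* 22┃The architecture manag┃      
26 27* 28 29┃Data processing coordi┃──────
            ┃The framework transfor┃      
            ┃The system handles dat┃      
            ┃The algorithm handles ┃      
            ┃This module handles ba┃      
            ┃The algorithm transfor┃      
            ┃The architecture trans┃      
            ┃Each component maintai┃      
━━━━━━━━━━━━┃                      ┃ml    
            ┃                      ┃      
            ┗━━━━━━━━━━━━━━━━━━━━━━┛━━━━━━
                                          
                                          


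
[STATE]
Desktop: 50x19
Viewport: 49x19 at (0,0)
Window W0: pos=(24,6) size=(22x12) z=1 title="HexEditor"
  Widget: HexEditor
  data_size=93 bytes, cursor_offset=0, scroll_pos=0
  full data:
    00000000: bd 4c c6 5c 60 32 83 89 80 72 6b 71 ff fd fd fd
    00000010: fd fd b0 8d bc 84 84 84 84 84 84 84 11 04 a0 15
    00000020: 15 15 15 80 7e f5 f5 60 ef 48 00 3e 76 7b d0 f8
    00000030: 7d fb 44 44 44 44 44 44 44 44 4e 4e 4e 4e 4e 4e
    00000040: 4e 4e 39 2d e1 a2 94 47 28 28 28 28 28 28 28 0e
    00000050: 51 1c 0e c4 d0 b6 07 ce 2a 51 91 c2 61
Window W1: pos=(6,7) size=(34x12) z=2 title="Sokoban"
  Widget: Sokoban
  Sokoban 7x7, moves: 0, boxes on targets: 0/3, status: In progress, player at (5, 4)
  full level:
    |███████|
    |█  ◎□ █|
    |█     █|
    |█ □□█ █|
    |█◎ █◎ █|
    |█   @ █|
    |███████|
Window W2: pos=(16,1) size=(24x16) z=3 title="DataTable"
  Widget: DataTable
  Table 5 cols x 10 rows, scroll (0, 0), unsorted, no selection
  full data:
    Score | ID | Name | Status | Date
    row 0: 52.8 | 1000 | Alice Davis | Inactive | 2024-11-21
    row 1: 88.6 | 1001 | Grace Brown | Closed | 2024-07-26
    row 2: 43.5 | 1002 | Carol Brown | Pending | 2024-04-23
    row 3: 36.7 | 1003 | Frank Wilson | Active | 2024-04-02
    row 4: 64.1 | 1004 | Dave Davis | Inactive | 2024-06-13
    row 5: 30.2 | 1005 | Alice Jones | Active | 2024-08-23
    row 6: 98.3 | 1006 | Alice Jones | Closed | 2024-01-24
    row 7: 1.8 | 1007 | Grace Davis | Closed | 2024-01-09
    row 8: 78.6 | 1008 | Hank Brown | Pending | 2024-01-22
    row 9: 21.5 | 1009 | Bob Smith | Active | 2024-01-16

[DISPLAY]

                                                 
                ┏━━━━━━━━━━━━━━━━━━━━━━┓         
                ┃ DataTable            ┃         
                ┠──────────────────────┨         
                ┃Score│ID  │Name       ┃         
                ┃─────┼────┼───────────┃         
                ┃52.8 │1000│Alice Davis┃━━━━━┓   
      ┏━━━━━━━━━┃88.6 │1001│Grace Brown┃     ┃   
      ┃ Sokoban ┃43.5 │1002│Carol Brown┃─────┨   
      ┠─────────┃36.7 │1003│Frank Wilso┃ c6 5┃   
      ┃███████  ┃64.1 │1004│Dave Davis ┃ b0 8┃   
      ┃█  ◎□ █  ┃30.2 │1005│Alice Jones┃ 15 8┃   
      ┃█     █  ┃98.3 │1006│Alice Jones┃ 44 4┃   
      ┃█ □□█ █  ┃1.8  │1007│Grace Davis┃ 39 2┃   
      ┃█◎ █◎ █  ┃78.6 │1008│Hank Brown ┃ 0e c┃   
      ┃█   @ █  ┃21.5 │1009│Bob Smith  ┃     ┃   
      ┃███████  ┗━━━━━━━━━━━━━━━━━━━━━━┛     ┃   
      ┃Moves: 0  0/3                   ┃━━━━━┛   
      ┗━━━━━━━━━━━━━━━━━━━━━━━━━━━━━━━━┛         


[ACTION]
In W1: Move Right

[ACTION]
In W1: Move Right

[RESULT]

                                                 
                ┏━━━━━━━━━━━━━━━━━━━━━━┓         
                ┃ DataTable            ┃         
                ┠──────────────────────┨         
                ┃Score│ID  │Name       ┃         
                ┃─────┼────┼───────────┃         
                ┃52.8 │1000│Alice Davis┃━━━━━┓   
      ┏━━━━━━━━━┃88.6 │1001│Grace Brown┃     ┃   
      ┃ Sokoban ┃43.5 │1002│Carol Brown┃─────┨   
      ┠─────────┃36.7 │1003│Frank Wilso┃ c6 5┃   
      ┃███████  ┃64.1 │1004│Dave Davis ┃ b0 8┃   
      ┃█  ◎□ █  ┃30.2 │1005│Alice Jones┃ 15 8┃   
      ┃█     █  ┃98.3 │1006│Alice Jones┃ 44 4┃   
      ┃█ □□█ █  ┃1.8  │1007│Grace Davis┃ 39 2┃   
      ┃█◎ █◎ █  ┃78.6 │1008│Hank Brown ┃ 0e c┃   
      ┃█    @█  ┃21.5 │1009│Bob Smith  ┃     ┃   
      ┃███████  ┗━━━━━━━━━━━━━━━━━━━━━━┛     ┃   
      ┃Moves: 1  0/3                   ┃━━━━━┛   
      ┗━━━━━━━━━━━━━━━━━━━━━━━━━━━━━━━━┛         


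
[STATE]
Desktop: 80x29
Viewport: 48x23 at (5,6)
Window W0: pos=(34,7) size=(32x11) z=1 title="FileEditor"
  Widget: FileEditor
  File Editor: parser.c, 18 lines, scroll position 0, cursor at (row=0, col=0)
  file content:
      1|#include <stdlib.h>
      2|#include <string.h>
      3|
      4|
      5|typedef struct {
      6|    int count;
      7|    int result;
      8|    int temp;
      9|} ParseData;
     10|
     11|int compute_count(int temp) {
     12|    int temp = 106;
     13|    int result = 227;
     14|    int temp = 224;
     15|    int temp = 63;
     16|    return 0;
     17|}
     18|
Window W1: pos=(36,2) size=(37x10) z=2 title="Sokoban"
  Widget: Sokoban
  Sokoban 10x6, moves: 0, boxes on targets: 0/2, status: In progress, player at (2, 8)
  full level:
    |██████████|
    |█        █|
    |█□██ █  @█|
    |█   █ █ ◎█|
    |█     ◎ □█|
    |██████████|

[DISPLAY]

                               ┃█        █      
                             ┏━┃█□██ █  @█      
                             ┃ ┃█   █ █ ◎█      
                             ┠─┃█     ◎ □█      
                             ┃█┃██████████      
                             ┃#┗━━━━━━━━━━━━━━━━
                             ┃                  
                             ┃                  
                             ┃typedef struct {  
                             ┃    int count;    
                             ┃    int result;   
                             ┗━━━━━━━━━━━━━━━━━━
                                                
                                                
                                                
                                                
                                                
                                                
                                                
                                                
                                                
                                                
                                                


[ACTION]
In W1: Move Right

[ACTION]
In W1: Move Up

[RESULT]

                               ┃█       @█      
                             ┏━┃█□██ █   █      
                             ┃ ┃█   █ █ ◎█      
                             ┠─┃█     ◎ □█      
                             ┃█┃██████████      
                             ┃#┗━━━━━━━━━━━━━━━━
                             ┃                  
                             ┃                  
                             ┃typedef struct {  
                             ┃    int count;    
                             ┃    int result;   
                             ┗━━━━━━━━━━━━━━━━━━
                                                
                                                
                                                
                                                
                                                
                                                
                                                
                                                
                                                
                                                
                                                


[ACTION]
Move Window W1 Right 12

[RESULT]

                                      ┃█       @
                             ┏━━━━━━━━┃█□██ █   
                             ┃ FileEdi┃█   █ █ ◎
                             ┠────────┃█     ◎ □
                             ┃█include┃█████████
                             ┃#include┗━━━━━━━━━
                             ┃                  
                             ┃                  
                             ┃typedef struct {  
                             ┃    int count;    
                             ┃    int result;   
                             ┗━━━━━━━━━━━━━━━━━━
                                                
                                                
                                                
                                                
                                                
                                                
                                                
                                                
                                                
                                                
                                                


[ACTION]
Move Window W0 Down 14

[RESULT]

                                      ┃█       @
                                      ┃█□██ █   
                                      ┃█   █ █ ◎
                                      ┃█     ◎ □
                                      ┃█████████
                                      ┗━━━━━━━━━
                                                
                                                
                                                
                                                
                                                
                                                
                             ┏━━━━━━━━━━━━━━━━━━
                             ┃ FileEditor       
                             ┠──────────────────
                             ┃█include <stdlib.h
                             ┃#include <string.h
                             ┃                  
                             ┃                  
                             ┃typedef struct {  
                             ┃    int count;    
                             ┃    int result;   
                             ┗━━━━━━━━━━━━━━━━━━


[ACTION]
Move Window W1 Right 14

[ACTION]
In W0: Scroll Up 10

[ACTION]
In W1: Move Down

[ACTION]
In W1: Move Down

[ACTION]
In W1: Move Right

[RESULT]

                                      ┃█        
                                      ┃█□██ █   
                                      ┃█   █ █ +
                                      ┃█     ◎ □
                                      ┃█████████
                                      ┗━━━━━━━━━
                                                
                                                
                                                
                                                
                                                
                                                
                             ┏━━━━━━━━━━━━━━━━━━
                             ┃ FileEditor       
                             ┠──────────────────
                             ┃█include <stdlib.h
                             ┃#include <string.h
                             ┃                  
                             ┃                  
                             ┃typedef struct {  
                             ┃    int count;    
                             ┃    int result;   
                             ┗━━━━━━━━━━━━━━━━━━


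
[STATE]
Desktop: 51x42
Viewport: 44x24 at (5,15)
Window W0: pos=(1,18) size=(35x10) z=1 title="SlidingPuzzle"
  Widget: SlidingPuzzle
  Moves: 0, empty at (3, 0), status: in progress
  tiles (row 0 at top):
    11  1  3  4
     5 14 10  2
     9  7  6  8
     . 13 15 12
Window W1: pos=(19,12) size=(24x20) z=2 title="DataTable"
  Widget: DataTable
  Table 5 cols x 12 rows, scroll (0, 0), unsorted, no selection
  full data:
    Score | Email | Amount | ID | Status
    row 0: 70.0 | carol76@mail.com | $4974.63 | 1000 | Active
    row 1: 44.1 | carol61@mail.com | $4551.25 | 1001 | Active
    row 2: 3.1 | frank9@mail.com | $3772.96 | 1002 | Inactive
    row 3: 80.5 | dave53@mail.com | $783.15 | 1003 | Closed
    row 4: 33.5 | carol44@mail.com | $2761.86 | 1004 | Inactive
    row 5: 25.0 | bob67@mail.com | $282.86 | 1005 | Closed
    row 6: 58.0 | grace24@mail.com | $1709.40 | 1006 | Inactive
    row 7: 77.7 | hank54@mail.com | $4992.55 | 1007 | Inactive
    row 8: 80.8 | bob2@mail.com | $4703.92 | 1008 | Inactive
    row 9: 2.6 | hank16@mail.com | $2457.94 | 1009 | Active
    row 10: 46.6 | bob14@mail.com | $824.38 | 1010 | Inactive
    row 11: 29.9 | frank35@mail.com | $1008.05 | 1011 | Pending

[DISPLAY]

              ┃Score│Email           ┃      
              ┃─────┼────────────────┃      
              ┃70.0 │carol76@mail.com┃      
━━━━━━━━━━━━━━┃44.1 │carol61@mail.com┃      
idingPuzzle   ┃3.1  │frank9@mail.com ┃      
──────────────┃80.5 │dave53@mail.com ┃      
──┬────┬────┬─┃33.5 │carol44@mail.com┃      
1 │  1 │  3 │ ┃25.0 │bob67@mail.com  ┃      
──┼────┼────┼─┃58.0 │grace24@mail.com┃      
5 │ 14 │ 10 │ ┃77.7 │hank54@mail.com ┃      
──┼────┼────┼─┃80.8 │bob2@mail.com   ┃      
9 │  7 │  6 │ ┃2.6  │hank16@mail.com ┃      
━━━━━━━━━━━━━━┃46.6 │bob14@mail.com  ┃      
              ┃29.9 │frank35@mail.com┃      
              ┃                      ┃      
              ┃                      ┃      
              ┗━━━━━━━━━━━━━━━━━━━━━━┛      
                                            
                                            
                                            
                                            
                                            
                                            
                                            


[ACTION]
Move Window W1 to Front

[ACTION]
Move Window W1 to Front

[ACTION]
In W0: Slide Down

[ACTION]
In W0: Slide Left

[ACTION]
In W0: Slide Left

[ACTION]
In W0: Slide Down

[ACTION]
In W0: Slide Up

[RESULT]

              ┃Score│Email           ┃      
              ┃─────┼────────────────┃      
              ┃70.0 │carol76@mail.com┃      
━━━━━━━━━━━━━━┃44.1 │carol61@mail.com┃      
idingPuzzle   ┃3.1  │frank9@mail.com ┃      
──────────────┃80.5 │dave53@mail.com ┃      
──┬────┬────┬─┃33.5 │carol44@mail.com┃      
1 │  1 │  3 │ ┃25.0 │bob67@mail.com  ┃      
──┼────┼────┼─┃58.0 │grace24@mail.com┃      
5 │ 14 │ 10 │ ┃77.7 │hank54@mail.com ┃      
──┼────┼────┼─┃80.8 │bob2@mail.com   ┃      
7 │  6 │    │ ┃2.6  │hank16@mail.com ┃      
━━━━━━━━━━━━━━┃46.6 │bob14@mail.com  ┃      
              ┃29.9 │frank35@mail.com┃      
              ┃                      ┃      
              ┃                      ┃      
              ┗━━━━━━━━━━━━━━━━━━━━━━┛      
                                            
                                            
                                            
                                            
                                            
                                            
                                            


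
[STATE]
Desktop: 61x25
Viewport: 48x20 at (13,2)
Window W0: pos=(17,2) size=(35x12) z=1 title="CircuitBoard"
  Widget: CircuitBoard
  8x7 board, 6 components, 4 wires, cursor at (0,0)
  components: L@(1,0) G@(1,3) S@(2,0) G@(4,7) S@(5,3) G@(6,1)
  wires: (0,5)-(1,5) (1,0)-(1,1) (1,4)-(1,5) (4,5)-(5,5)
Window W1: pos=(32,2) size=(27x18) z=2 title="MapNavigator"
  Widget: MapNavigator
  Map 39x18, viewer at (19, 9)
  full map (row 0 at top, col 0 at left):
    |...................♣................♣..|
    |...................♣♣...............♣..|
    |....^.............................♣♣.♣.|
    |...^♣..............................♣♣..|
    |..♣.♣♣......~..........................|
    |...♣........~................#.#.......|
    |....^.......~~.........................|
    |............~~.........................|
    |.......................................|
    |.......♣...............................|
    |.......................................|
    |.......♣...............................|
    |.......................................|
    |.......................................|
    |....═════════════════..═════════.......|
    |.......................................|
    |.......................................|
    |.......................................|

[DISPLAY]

    ┏━━━━━━━━━━━━━━┏━━━━━━━━━━━━━━━━━━━━━━━━━┓  
    ┃ CircuitBoard ┃ MapNavigator            ┃  
    ┠──────────────┠─────────────────────────┨  
    ┃   0 1 2 3 4 5┃.........................┃  
    ┃0  [.]        ┃.........................┃  
    ┃              ┃.....~...................┃  
    ┃1   L ─ ·     ┃.....~................#.#┃  
    ┃              ┃.....~~..................┃  
    ┃2   S         ┃.....~~..................┃  
    ┃              ┃.........................┃  
    ┃3             ┃♣...........@............┃  
    ┗━━━━━━━━━━━━━━┃.........................┃  
                   ┃♣........................┃  
                   ┃.........................┃  
                   ┃.........................┃  
                   ┃══════════════..═════════┃  
                   ┃.........................┃  
                   ┗━━━━━━━━━━━━━━━━━━━━━━━━━┛  
                                                
                                                


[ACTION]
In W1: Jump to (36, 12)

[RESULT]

    ┏━━━━━━━━━━━━━━┏━━━━━━━━━━━━━━━━━━━━━━━━━┓  
    ┃ CircuitBoard ┃ MapNavigator            ┃  
    ┠──────────────┠─────────────────────────┨  
    ┃   0 1 2 3 4 5┃.....#.#.......          ┃  
    ┃0  [.]        ┃...............          ┃  
    ┃              ┃...............          ┃  
    ┃1   L ─ ·     ┃...............          ┃  
    ┃              ┃...............          ┃  
    ┃2   S         ┃...............          ┃  
    ┃              ┃...............          ┃  
    ┃3             ┃............@..          ┃  
    ┗━━━━━━━━━━━━━━┃...............          ┃  
                   ┃════════.......          ┃  
                   ┃...............          ┃  
                   ┃...............          ┃  
                   ┃...............          ┃  
                   ┃                         ┃  
                   ┗━━━━━━━━━━━━━━━━━━━━━━━━━┛  
                                                
                                                


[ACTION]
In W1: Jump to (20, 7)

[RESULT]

    ┏━━━━━━━━━━━━━━┏━━━━━━━━━━━━━━━━━━━━━━━━━┓  
    ┃ CircuitBoard ┃ MapNavigator            ┃  
    ┠──────────────┠─────────────────────────┨  
    ┃   0 1 2 3 4 5┃...........♣.............┃  
    ┃0  [.]        ┃...........♣♣............┃  
    ┃              ┃.........................┃  
    ┃1   L ─ ·     ┃.........................┃  
    ┃              ┃....~....................┃  
    ┃2   S         ┃....~................#.#.┃  
    ┃              ┃....~~...................┃  
    ┃3             ┃....~~......@............┃  
    ┗━━━━━━━━━━━━━━┃.........................┃  
                   ┃.........................┃  
                   ┃.........................┃  
                   ┃.........................┃  
                   ┃.........................┃  
                   ┃.........................┃  
                   ┗━━━━━━━━━━━━━━━━━━━━━━━━━┛  
                                                
                                                


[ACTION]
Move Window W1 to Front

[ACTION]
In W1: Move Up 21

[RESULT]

    ┏━━━━━━━━━━━━━━┏━━━━━━━━━━━━━━━━━━━━━━━━━┓  
    ┃ CircuitBoard ┃ MapNavigator            ┃  
    ┠──────────────┠─────────────────────────┨  
    ┃   0 1 2 3 4 5┃                         ┃  
    ┃0  [.]        ┃                         ┃  
    ┃              ┃                         ┃  
    ┃1   L ─ ·     ┃                         ┃  
    ┃              ┃                         ┃  
    ┃2   S         ┃                         ┃  
    ┃              ┃                         ┃  
    ┃3             ┃...........♣@............┃  
    ┗━━━━━━━━━━━━━━┃...........♣♣............┃  
                   ┃.........................┃  
                   ┃.........................┃  
                   ┃....~....................┃  
                   ┃....~................#.#.┃  
                   ┃....~~...................┃  
                   ┗━━━━━━━━━━━━━━━━━━━━━━━━━┛  
                                                
                                                


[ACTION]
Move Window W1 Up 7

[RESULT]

    ┏━━━━━━━━━━━━━━┠─────────────────────────┨  
    ┃ CircuitBoard ┃                         ┃  
    ┠──────────────┃                         ┃  
    ┃   0 1 2 3 4 5┃                         ┃  
    ┃0  [.]        ┃                         ┃  
    ┃              ┃                         ┃  
    ┃1   L ─ ·     ┃                         ┃  
    ┃              ┃                         ┃  
    ┃2   S         ┃...........♣@............┃  
    ┃              ┃...........♣♣............┃  
    ┃3             ┃.........................┃  
    ┗━━━━━━━━━━━━━━┃.........................┃  
                   ┃....~....................┃  
                   ┃....~................#.#.┃  
                   ┃....~~...................┃  
                   ┗━━━━━━━━━━━━━━━━━━━━━━━━━┛  
                                                
                                                
                                                
                                                


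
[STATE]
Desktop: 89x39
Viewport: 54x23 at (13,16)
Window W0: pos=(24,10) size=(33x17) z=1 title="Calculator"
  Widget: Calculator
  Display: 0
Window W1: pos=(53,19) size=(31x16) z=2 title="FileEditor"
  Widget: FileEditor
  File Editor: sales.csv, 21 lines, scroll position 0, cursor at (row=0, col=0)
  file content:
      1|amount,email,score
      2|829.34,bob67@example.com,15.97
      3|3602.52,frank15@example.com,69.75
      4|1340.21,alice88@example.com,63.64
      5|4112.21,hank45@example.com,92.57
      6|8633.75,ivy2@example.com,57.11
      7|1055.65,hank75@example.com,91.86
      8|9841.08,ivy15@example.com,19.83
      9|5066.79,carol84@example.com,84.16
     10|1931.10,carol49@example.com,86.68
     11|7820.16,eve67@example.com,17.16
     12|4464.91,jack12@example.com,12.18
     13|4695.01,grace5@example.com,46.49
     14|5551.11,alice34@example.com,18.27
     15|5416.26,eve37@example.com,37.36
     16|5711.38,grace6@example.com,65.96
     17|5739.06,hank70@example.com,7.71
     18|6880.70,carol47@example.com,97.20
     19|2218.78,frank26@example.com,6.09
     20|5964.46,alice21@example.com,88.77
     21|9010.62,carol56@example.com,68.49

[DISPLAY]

           ┃├───┼───┼───┼───┤              ┃          
           ┃│ 4 │ 5 │ 6 │ × │              ┃          
           ┃├───┼───┼───┼───┤              ┃          
           ┃│ 1 │ 2 │ 3 │ - │           ┏━━━━━━━━━━━━━
           ┃├───┼───┼───┼───┤           ┃ FileEditor  
           ┃│ 0 │ . │ = │ + │           ┠─────────────
           ┃├───┼───┼───┼───┤           ┃█mount,email,
           ┃│ C │ MC│ MR│ M+│           ┃829.34,bob67@
           ┃└───┴───┴───┴───┘           ┃3602.52,frank
           ┃                            ┃1340.21,alice
           ┗━━━━━━━━━━━━━━━━━━━━━━━━━━━━┃4112.21,hank4
                                        ┃8633.75,ivy2@
                                        ┃1055.65,hank7
                                        ┃9841.08,ivy15
                                        ┃5066.79,carol
                                        ┃1931.10,carol
                                        ┃7820.16,eve67
                                        ┃4464.91,jack1
                                        ┗━━━━━━━━━━━━━
                                                      
                                                      
                                                      
                                                      


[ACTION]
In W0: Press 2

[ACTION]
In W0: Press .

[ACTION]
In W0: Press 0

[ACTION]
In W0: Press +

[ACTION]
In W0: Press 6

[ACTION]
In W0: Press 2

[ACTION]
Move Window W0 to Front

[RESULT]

           ┃├───┼───┼───┼───┤              ┃          
           ┃│ 4 │ 5 │ 6 │ × │              ┃          
           ┃├───┼───┼───┼───┤              ┃          
           ┃│ 1 │ 2 │ 3 │ - │              ┃━━━━━━━━━━
           ┃├───┼───┼───┼───┤              ┃leEditor  
           ┃│ 0 │ . │ = │ + │              ┃──────────
           ┃├───┼───┼───┼───┤              ┃unt,email,
           ┃│ C │ MC│ MR│ M+│              ┃.34,bob67@
           ┃└───┴───┴───┴───┘              ┃2.52,frank
           ┃                               ┃0.21,alice
           ┗━━━━━━━━━━━━━━━━━━━━━━━━━━━━━━━┛2.21,hank4
                                        ┃8633.75,ivy2@
                                        ┃1055.65,hank7
                                        ┃9841.08,ivy15
                                        ┃5066.79,carol
                                        ┃1931.10,carol
                                        ┃7820.16,eve67
                                        ┃4464.91,jack1
                                        ┗━━━━━━━━━━━━━
                                                      
                                                      
                                                      
                                                      
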